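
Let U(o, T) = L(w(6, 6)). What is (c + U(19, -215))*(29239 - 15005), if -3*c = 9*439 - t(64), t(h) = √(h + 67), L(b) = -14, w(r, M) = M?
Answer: -18945454 + 14234*√131/3 ≈ -1.8891e+7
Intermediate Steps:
t(h) = √(67 + h)
U(o, T) = -14
c = -1317 + √131/3 (c = -(9*439 - √(67 + 64))/3 = -(3951 - √131)/3 = -1317 + √131/3 ≈ -1313.2)
(c + U(19, -215))*(29239 - 15005) = ((-1317 + √131/3) - 14)*(29239 - 15005) = (-1331 + √131/3)*14234 = -18945454 + 14234*√131/3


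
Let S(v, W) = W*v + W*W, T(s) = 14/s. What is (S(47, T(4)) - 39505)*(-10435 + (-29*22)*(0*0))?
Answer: 1641561155/4 ≈ 4.1039e+8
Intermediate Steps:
S(v, W) = W² + W*v (S(v, W) = W*v + W² = W² + W*v)
(S(47, T(4)) - 39505)*(-10435 + (-29*22)*(0*0)) = ((14/4)*(14/4 + 47) - 39505)*(-10435 + (-29*22)*(0*0)) = ((14*(¼))*(14*(¼) + 47) - 39505)*(-10435 - 638*0) = (7*(7/2 + 47)/2 - 39505)*(-10435 + 0) = ((7/2)*(101/2) - 39505)*(-10435) = (707/4 - 39505)*(-10435) = -157313/4*(-10435) = 1641561155/4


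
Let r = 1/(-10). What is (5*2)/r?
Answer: -100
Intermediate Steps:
r = -⅒ ≈ -0.10000
(5*2)/r = (5*2)/(-⅒) = 10*(-10) = -100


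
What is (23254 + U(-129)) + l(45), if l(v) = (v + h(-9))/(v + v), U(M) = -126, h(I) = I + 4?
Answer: 208156/9 ≈ 23128.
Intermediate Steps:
h(I) = 4 + I
l(v) = (-5 + v)/(2*v) (l(v) = (v + (4 - 9))/(v + v) = (v - 5)/((2*v)) = (-5 + v)*(1/(2*v)) = (-5 + v)/(2*v))
(23254 + U(-129)) + l(45) = (23254 - 126) + (½)*(-5 + 45)/45 = 23128 + (½)*(1/45)*40 = 23128 + 4/9 = 208156/9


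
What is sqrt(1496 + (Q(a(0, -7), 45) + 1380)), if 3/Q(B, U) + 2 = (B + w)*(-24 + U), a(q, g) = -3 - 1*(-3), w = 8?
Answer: sqrt(79251554)/166 ≈ 53.629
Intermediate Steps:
a(q, g) = 0 (a(q, g) = -3 + 3 = 0)
Q(B, U) = 3/(-2 + (-24 + U)*(8 + B)) (Q(B, U) = 3/(-2 + (B + 8)*(-24 + U)) = 3/(-2 + (8 + B)*(-24 + U)) = 3/(-2 + (-24 + U)*(8 + B)))
sqrt(1496 + (Q(a(0, -7), 45) + 1380)) = sqrt(1496 + (3/(-194 - 24*0 + 8*45 + 0*45) + 1380)) = sqrt(1496 + (3/(-194 + 0 + 360 + 0) + 1380)) = sqrt(1496 + (3/166 + 1380)) = sqrt(1496 + 229083/166) = sqrt(477419/166) = sqrt(79251554)/166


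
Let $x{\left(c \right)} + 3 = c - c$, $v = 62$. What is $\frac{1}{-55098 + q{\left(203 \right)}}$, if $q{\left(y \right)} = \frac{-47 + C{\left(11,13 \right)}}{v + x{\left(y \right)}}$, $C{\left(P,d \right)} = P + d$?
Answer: $- \frac{59}{3250805} \approx -1.8149 \cdot 10^{-5}$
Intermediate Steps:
$x{\left(c \right)} = -3$ ($x{\left(c \right)} = -3 + \left(c - c\right) = -3 + 0 = -3$)
$q{\left(y \right)} = - \frac{23}{59}$ ($q{\left(y \right)} = \frac{-47 + \left(11 + 13\right)}{62 - 3} = \frac{-47 + 24}{59} = \left(-23\right) \frac{1}{59} = - \frac{23}{59}$)
$\frac{1}{-55098 + q{\left(203 \right)}} = \frac{1}{-55098 - \frac{23}{59}} = \frac{1}{- \frac{3250805}{59}} = - \frac{59}{3250805}$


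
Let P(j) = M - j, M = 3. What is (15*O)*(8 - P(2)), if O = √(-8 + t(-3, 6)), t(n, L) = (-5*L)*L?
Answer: 210*I*√47 ≈ 1439.7*I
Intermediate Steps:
P(j) = 3 - j
t(n, L) = -5*L²
O = 2*I*√47 (O = √(-8 - 5*6²) = √(-8 - 5*36) = √(-8 - 180) = √(-188) = 2*I*√47 ≈ 13.711*I)
(15*O)*(8 - P(2)) = (15*(2*I*√47))*(8 - (3 - 1*2)) = (30*I*√47)*(8 - (3 - 2)) = (30*I*√47)*(8 - 1*1) = (30*I*√47)*(8 - 1) = (30*I*√47)*7 = 210*I*√47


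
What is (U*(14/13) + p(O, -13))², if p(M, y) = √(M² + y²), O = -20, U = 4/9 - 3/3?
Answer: 7793941/13689 - 140*√569/117 ≈ 540.82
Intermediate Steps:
U = -5/9 (U = 4*(⅑) - 3*⅓ = 4/9 - 1 = -5/9 ≈ -0.55556)
(U*(14/13) + p(O, -13))² = (-70/(9*13) + √((-20)² + (-13)²))² = (-70/(9*13) + √(400 + 169))² = (-5/9*14/13 + √569)² = (-70/117 + √569)²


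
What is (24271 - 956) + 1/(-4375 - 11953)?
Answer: 380687319/16328 ≈ 23315.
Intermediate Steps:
(24271 - 956) + 1/(-4375 - 11953) = 23315 + 1/(-16328) = 23315 - 1/16328 = 380687319/16328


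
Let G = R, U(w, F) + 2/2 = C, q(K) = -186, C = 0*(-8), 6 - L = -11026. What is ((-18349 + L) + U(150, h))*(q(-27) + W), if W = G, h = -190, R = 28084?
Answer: -204157564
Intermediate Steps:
L = 11032 (L = 6 - 1*(-11026) = 6 + 11026 = 11032)
C = 0
U(w, F) = -1 (U(w, F) = -1 + 0 = -1)
G = 28084
W = 28084
((-18349 + L) + U(150, h))*(q(-27) + W) = ((-18349 + 11032) - 1)*(-186 + 28084) = (-7317 - 1)*27898 = -7318*27898 = -204157564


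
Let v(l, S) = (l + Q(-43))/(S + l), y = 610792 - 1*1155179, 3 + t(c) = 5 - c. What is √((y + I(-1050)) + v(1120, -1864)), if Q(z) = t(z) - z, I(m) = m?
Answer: 4*I*√294843666/93 ≈ 738.54*I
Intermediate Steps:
t(c) = 2 - c (t(c) = -3 + (5 - c) = 2 - c)
Q(z) = 2 - 2*z (Q(z) = (2 - z) - z = 2 - 2*z)
y = -544387 (y = 610792 - 1155179 = -544387)
v(l, S) = (88 + l)/(S + l) (v(l, S) = (l + (2 - 2*(-43)))/(S + l) = (l + (2 + 86))/(S + l) = (l + 88)/(S + l) = (88 + l)/(S + l))
√((y + I(-1050)) + v(1120, -1864)) = √((-544387 - 1050) + (88 + 1120)/(-1864 + 1120)) = √(-545437 + 1208/(-744)) = √(-545437 - 1/744*1208) = √(-545437 - 151/93) = √(-50725792/93) = 4*I*√294843666/93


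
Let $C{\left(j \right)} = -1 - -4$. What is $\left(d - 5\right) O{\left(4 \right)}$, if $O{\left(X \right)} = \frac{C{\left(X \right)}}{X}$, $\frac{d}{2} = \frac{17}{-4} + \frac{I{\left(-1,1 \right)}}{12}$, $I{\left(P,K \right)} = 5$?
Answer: $- \frac{19}{2} \approx -9.5$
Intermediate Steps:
$C{\left(j \right)} = 3$ ($C{\left(j \right)} = -1 + 4 = 3$)
$d = - \frac{23}{3}$ ($d = 2 \left(\frac{17}{-4} + \frac{5}{12}\right) = 2 \left(17 \left(- \frac{1}{4}\right) + 5 \cdot \frac{1}{12}\right) = 2 \left(- \frac{17}{4} + \frac{5}{12}\right) = 2 \left(- \frac{23}{6}\right) = - \frac{23}{3} \approx -7.6667$)
$O{\left(X \right)} = \frac{3}{X}$
$\left(d - 5\right) O{\left(4 \right)} = \left(- \frac{23}{3} - 5\right) \frac{3}{4} = - \frac{38 \cdot 3 \cdot \frac{1}{4}}{3} = \left(- \frac{38}{3}\right) \frac{3}{4} = - \frac{19}{2}$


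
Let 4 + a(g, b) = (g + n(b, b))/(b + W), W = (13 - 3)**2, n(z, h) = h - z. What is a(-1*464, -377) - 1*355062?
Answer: -98352818/277 ≈ -3.5506e+5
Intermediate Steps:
W = 100 (W = 10**2 = 100)
a(g, b) = -4 + g/(100 + b) (a(g, b) = -4 + (g + (b - b))/(b + 100) = -4 + (g + 0)/(100 + b) = -4 + g/(100 + b))
a(-1*464, -377) - 1*355062 = (-400 - 1*464 - 4*(-377))/(100 - 377) - 1*355062 = (-400 - 464 + 1508)/(-277) - 355062 = -1/277*644 - 355062 = -644/277 - 355062 = -98352818/277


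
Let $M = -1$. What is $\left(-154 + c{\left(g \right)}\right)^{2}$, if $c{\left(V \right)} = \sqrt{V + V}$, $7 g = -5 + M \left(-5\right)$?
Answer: $23716$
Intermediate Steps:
$g = 0$ ($g = \frac{-5 - -5}{7} = \frac{-5 + 5}{7} = \frac{1}{7} \cdot 0 = 0$)
$c{\left(V \right)} = \sqrt{2} \sqrt{V}$ ($c{\left(V \right)} = \sqrt{2 V} = \sqrt{2} \sqrt{V}$)
$\left(-154 + c{\left(g \right)}\right)^{2} = \left(-154 + \sqrt{2} \sqrt{0}\right)^{2} = \left(-154 + \sqrt{2} \cdot 0\right)^{2} = \left(-154 + 0\right)^{2} = \left(-154\right)^{2} = 23716$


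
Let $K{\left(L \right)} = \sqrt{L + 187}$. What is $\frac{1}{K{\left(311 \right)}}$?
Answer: $\frac{\sqrt{498}}{498} \approx 0.044811$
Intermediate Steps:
$K{\left(L \right)} = \sqrt{187 + L}$
$\frac{1}{K{\left(311 \right)}} = \frac{1}{\sqrt{187 + 311}} = \frac{1}{\sqrt{498}} = \frac{\sqrt{498}}{498}$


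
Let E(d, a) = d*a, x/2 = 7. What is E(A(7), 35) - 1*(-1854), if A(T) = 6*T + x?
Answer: 3814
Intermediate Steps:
x = 14 (x = 2*7 = 14)
A(T) = 14 + 6*T (A(T) = 6*T + 14 = 14 + 6*T)
E(d, a) = a*d
E(A(7), 35) - 1*(-1854) = 35*(14 + 6*7) - 1*(-1854) = 35*(14 + 42) + 1854 = 35*56 + 1854 = 1960 + 1854 = 3814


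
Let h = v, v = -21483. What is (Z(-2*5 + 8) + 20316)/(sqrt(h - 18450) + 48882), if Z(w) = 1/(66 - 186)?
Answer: 19861726093/47789797140 - 2437919*I*sqrt(493)/31859864760 ≈ 0.41561 - 0.001699*I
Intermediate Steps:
Z(w) = -1/120 (Z(w) = 1/(-120) = -1/120)
h = -21483
(Z(-2*5 + 8) + 20316)/(sqrt(h - 18450) + 48882) = (-1/120 + 20316)/(sqrt(-21483 - 18450) + 48882) = 2437919/(120*(sqrt(-39933) + 48882)) = 2437919/(120*(9*I*sqrt(493) + 48882)) = 2437919/(120*(48882 + 9*I*sqrt(493)))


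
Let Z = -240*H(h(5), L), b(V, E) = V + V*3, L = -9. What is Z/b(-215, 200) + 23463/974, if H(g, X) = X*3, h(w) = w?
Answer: 693333/41882 ≈ 16.554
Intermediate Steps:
b(V, E) = 4*V (b(V, E) = V + 3*V = 4*V)
H(g, X) = 3*X
Z = 6480 (Z = -720*(-9) = -240*(-27) = 6480)
Z/b(-215, 200) + 23463/974 = 6480/((4*(-215))) + 23463/974 = 6480/(-860) + 23463*(1/974) = 6480*(-1/860) + 23463/974 = -324/43 + 23463/974 = 693333/41882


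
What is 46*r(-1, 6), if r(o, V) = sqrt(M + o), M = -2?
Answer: 46*I*sqrt(3) ≈ 79.674*I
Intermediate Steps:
r(o, V) = sqrt(-2 + o)
46*r(-1, 6) = 46*sqrt(-2 - 1) = 46*sqrt(-3) = 46*(I*sqrt(3)) = 46*I*sqrt(3)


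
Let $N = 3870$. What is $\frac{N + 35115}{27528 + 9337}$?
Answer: $\frac{7797}{7373} \approx 1.0575$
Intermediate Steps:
$\frac{N + 35115}{27528 + 9337} = \frac{3870 + 35115}{27528 + 9337} = \frac{38985}{36865} = 38985 \cdot \frac{1}{36865} = \frac{7797}{7373}$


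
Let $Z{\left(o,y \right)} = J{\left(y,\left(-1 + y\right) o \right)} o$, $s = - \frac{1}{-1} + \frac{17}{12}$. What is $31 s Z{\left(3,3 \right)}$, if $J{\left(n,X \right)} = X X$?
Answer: $8091$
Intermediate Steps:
$J{\left(n,X \right)} = X^{2}$
$s = \frac{29}{12}$ ($s = \left(-1\right) \left(-1\right) + 17 \cdot \frac{1}{12} = 1 + \frac{17}{12} = \frac{29}{12} \approx 2.4167$)
$Z{\left(o,y \right)} = o^{3} \left(-1 + y\right)^{2}$ ($Z{\left(o,y \right)} = \left(\left(-1 + y\right) o\right)^{2} o = \left(o \left(-1 + y\right)\right)^{2} o = o^{2} \left(-1 + y\right)^{2} o = o^{3} \left(-1 + y\right)^{2}$)
$31 s Z{\left(3,3 \right)} = 31 \cdot \frac{29}{12} \cdot 3^{3} \left(-1 + 3\right)^{2} = \frac{899 \cdot 27 \cdot 2^{2}}{12} = \frac{899 \cdot 27 \cdot 4}{12} = \frac{899}{12} \cdot 108 = 8091$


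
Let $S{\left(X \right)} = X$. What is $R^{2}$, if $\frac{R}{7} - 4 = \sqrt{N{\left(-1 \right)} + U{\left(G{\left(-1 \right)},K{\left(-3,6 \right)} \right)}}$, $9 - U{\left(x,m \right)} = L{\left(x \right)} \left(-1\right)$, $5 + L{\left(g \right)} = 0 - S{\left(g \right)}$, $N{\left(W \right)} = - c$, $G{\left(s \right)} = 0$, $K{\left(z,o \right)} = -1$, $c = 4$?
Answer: $784$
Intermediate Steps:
$N{\left(W \right)} = -4$ ($N{\left(W \right)} = \left(-1\right) 4 = -4$)
$L{\left(g \right)} = -5 - g$ ($L{\left(g \right)} = -5 + \left(0 - g\right) = -5 - g$)
$U{\left(x,m \right)} = 4 - x$ ($U{\left(x,m \right)} = 9 - \left(-5 - x\right) \left(-1\right) = 9 - \left(5 + x\right) = 4 - x$)
$R = 28$ ($R = 28 + 7 \sqrt{-4 + \left(4 - 0\right)} = 28 + 7 \sqrt{-4 + \left(4 + 0\right)} = 28 + 7 \sqrt{-4 + 4} = 28 + 7 \sqrt{0} = 28 + 7 \cdot 0 = 28 + 0 = 28$)
$R^{2} = 28^{2} = 784$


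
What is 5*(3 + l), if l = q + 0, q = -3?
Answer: 0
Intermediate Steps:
l = -3 (l = -3 + 0 = -3)
5*(3 + l) = 5*(3 - 3) = 5*0 = 0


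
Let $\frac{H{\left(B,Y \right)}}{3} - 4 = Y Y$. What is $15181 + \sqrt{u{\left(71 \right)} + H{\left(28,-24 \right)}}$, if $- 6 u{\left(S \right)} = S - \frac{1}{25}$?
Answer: $15181 + \frac{\sqrt{388839}}{15} \approx 15223.0$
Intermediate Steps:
$u{\left(S \right)} = \frac{1}{150} - \frac{S}{6}$ ($u{\left(S \right)} = - \frac{S - \frac{1}{25}}{6} = - \frac{- \frac{1}{25} + S}{6} = \frac{1}{150} - \frac{S}{6}$)
$H{\left(B,Y \right)} = 12 + 3 Y^{2}$ ($H{\left(B,Y \right)} = 12 + 3 Y Y = 12 + 3 Y^{2}$)
$15181 + \sqrt{u{\left(71 \right)} + H{\left(28,-24 \right)}} = 15181 + \sqrt{\left(\frac{1}{150} - \frac{71}{6}\right) + \left(12 + 3 \left(-24\right)^{2}\right)} = 15181 + \sqrt{\left(\frac{1}{150} - \frac{71}{6}\right) + \left(12 + 3 \cdot 576\right)} = 15181 + \sqrt{- \frac{887}{75} + \left(12 + 1728\right)} = 15181 + \sqrt{- \frac{887}{75} + 1740} = 15181 + \sqrt{\frac{129613}{75}} = 15181 + \frac{\sqrt{388839}}{15}$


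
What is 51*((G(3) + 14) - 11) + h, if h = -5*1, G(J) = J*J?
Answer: 607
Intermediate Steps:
G(J) = J**2
h = -5
51*((G(3) + 14) - 11) + h = 51*((3**2 + 14) - 11) - 5 = 51*((9 + 14) - 11) - 5 = 51*(23 - 11) - 5 = 51*12 - 5 = 612 - 5 = 607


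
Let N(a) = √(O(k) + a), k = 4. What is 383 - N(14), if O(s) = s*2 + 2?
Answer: 383 - 2*√6 ≈ 378.10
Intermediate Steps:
O(s) = 2 + 2*s (O(s) = 2*s + 2 = 2 + 2*s)
N(a) = √(10 + a) (N(a) = √((2 + 2*4) + a) = √((2 + 8) + a) = √(10 + a))
383 - N(14) = 383 - √(10 + 14) = 383 - √24 = 383 - 2*√6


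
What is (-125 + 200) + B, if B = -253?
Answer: -178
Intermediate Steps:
(-125 + 200) + B = (-125 + 200) - 253 = 75 - 253 = -178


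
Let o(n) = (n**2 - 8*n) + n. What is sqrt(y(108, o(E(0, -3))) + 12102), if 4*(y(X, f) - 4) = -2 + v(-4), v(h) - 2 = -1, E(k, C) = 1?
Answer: sqrt(48423)/2 ≈ 110.03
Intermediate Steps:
o(n) = n**2 - 7*n
v(h) = 1 (v(h) = 2 - 1 = 1)
y(X, f) = 15/4 (y(X, f) = 4 + (-2 + 1)/4 = 4 + (1/4)*(-1) = 4 - 1/4 = 15/4)
sqrt(y(108, o(E(0, -3))) + 12102) = sqrt(15/4 + 12102) = sqrt(48423/4) = sqrt(48423)/2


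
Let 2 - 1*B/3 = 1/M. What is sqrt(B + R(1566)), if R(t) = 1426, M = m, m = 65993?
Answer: sqrt(6236468704189)/65993 ≈ 37.842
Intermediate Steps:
M = 65993
B = 395955/65993 (B = 6 - 3/65993 = 395955/65993 ≈ 6.0000)
sqrt(B + R(1566)) = sqrt(395955/65993 + 1426) = sqrt(94501973/65993) = sqrt(6236468704189)/65993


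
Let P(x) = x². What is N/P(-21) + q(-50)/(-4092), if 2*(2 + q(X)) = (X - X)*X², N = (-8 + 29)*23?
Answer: 5231/4774 ≈ 1.0957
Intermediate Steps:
N = 483 (N = 21*23 = 483)
q(X) = -2 (q(X) = -2 + ((X - X)*X²)/2 = -2 + (0*X²)/2 = -2 + (½)*0 = -2 + 0 = -2)
N/P(-21) + q(-50)/(-4092) = 483/((-21)²) - 2/(-4092) = 483/441 - 2*(-1/4092) = 483*(1/441) + 1/2046 = 23/21 + 1/2046 = 5231/4774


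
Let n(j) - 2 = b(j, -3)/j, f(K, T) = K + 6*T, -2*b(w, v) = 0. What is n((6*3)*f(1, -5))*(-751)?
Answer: -1502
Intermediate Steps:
b(w, v) = 0 (b(w, v) = -1/2*0 = 0)
n(j) = 2 (n(j) = 2 + 0/j = 2 + 0 = 2)
n((6*3)*f(1, -5))*(-751) = 2*(-751) = -1502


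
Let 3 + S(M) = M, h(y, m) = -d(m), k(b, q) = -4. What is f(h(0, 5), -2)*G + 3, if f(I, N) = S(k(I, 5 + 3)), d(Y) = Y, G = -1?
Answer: 10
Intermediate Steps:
h(y, m) = -m
S(M) = -3 + M
f(I, N) = -7 (f(I, N) = -3 - 4 = -7)
f(h(0, 5), -2)*G + 3 = -7*(-1) + 3 = 7 + 3 = 10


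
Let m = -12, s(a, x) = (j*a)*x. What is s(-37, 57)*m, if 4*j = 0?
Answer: 0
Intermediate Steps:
j = 0 (j = (1/4)*0 = 0)
s(a, x) = 0 (s(a, x) = (0*a)*x = 0*x = 0)
s(-37, 57)*m = 0*(-12) = 0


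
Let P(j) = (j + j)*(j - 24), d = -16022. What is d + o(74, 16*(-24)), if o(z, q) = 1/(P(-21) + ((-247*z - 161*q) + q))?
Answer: -721823143/45052 ≈ -16022.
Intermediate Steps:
P(j) = 2*j*(-24 + j) (P(j) = (2*j)*(-24 + j) = 2*j*(-24 + j))
o(z, q) = 1/(1890 - 247*z - 160*q) (o(z, q) = 1/(2*(-21)*(-24 - 21) + ((-247*z - 161*q) + q)) = 1/(2*(-21)*(-45) + (-247*z - 160*q)) = 1/(1890 + (-247*z - 160*q)) = 1/(1890 - 247*z - 160*q))
d + o(74, 16*(-24)) = -16022 - 1/(-1890 + 160*(16*(-24)) + 247*74) = -16022 - 1/(-1890 + 160*(-384) + 18278) = -16022 - 1/(-1890 - 61440 + 18278) = -16022 - 1/(-45052) = -16022 - 1*(-1/45052) = -16022 + 1/45052 = -721823143/45052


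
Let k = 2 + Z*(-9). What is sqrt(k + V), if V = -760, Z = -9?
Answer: I*sqrt(677) ≈ 26.019*I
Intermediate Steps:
k = 83 (k = 2 - 9*(-9) = 2 + 81 = 83)
sqrt(k + V) = sqrt(83 - 760) = sqrt(-677) = I*sqrt(677)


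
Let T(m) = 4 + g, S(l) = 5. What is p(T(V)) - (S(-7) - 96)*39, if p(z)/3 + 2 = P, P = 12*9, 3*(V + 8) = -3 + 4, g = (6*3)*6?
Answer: 3867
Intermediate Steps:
g = 108 (g = 18*6 = 108)
V = -23/3 (V = -8 + (-3 + 4)/3 = -8 + (1/3)*1 = -8 + 1/3 = -23/3 ≈ -7.6667)
P = 108
T(m) = 112 (T(m) = 4 + 108 = 112)
p(z) = 318 (p(z) = -6 + 3*108 = -6 + 324 = 318)
p(T(V)) - (S(-7) - 96)*39 = 318 - (5 - 96)*39 = 318 - (-91)*39 = 318 - 1*(-3549) = 318 + 3549 = 3867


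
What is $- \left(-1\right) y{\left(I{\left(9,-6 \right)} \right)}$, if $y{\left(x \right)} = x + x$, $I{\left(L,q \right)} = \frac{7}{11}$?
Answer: $\frac{14}{11} \approx 1.2727$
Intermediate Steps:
$I{\left(L,q \right)} = \frac{7}{11}$ ($I{\left(L,q \right)} = 7 \cdot \frac{1}{11} = \frac{7}{11}$)
$y{\left(x \right)} = 2 x$
$- \left(-1\right) y{\left(I{\left(9,-6 \right)} \right)} = - \left(-1\right) 2 \cdot \frac{7}{11} = - \frac{\left(-1\right) 14}{11} = \left(-1\right) \left(- \frac{14}{11}\right) = \frac{14}{11}$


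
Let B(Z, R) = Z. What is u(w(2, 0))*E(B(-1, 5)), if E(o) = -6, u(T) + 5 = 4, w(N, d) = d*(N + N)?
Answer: 6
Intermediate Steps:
w(N, d) = 2*N*d (w(N, d) = d*(2*N) = 2*N*d)
u(T) = -1 (u(T) = -5 + 4 = -1)
u(w(2, 0))*E(B(-1, 5)) = -1*(-6) = 6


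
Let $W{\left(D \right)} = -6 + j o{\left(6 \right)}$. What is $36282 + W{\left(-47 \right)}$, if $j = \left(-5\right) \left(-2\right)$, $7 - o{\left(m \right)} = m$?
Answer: $36286$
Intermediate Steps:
$o{\left(m \right)} = 7 - m$
$j = 10$
$W{\left(D \right)} = 4$ ($W{\left(D \right)} = -6 + 10 \left(7 - 6\right) = -6 + 10 \cdot 1 = -6 + 10 = 4$)
$36282 + W{\left(-47 \right)} = 36282 + 4 = 36286$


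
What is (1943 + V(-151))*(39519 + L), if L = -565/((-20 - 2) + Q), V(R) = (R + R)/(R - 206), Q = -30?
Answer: 109727474693/1428 ≈ 7.6840e+7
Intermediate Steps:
V(R) = 2*R/(-206 + R) (V(R) = (2*R)/(-206 + R) = 2*R/(-206 + R))
L = 565/52 (L = -565/((-20 - 2) - 30) = -565/(-22 - 30) = -565/(-52) = -565*(-1/52) = 565/52 ≈ 10.865)
(1943 + V(-151))*(39519 + L) = (1943 + 2*(-151)/(-206 - 151))*(39519 + 565/52) = (1943 + 2*(-151)/(-357))*(2055553/52) = (1943 + 2*(-151)*(-1/357))*(2055553/52) = (1943 + 302/357)*(2055553/52) = (693953/357)*(2055553/52) = 109727474693/1428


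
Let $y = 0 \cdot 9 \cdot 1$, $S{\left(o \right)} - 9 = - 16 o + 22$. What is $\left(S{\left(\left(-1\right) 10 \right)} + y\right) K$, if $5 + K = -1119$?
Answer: $-214684$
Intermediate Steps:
$S{\left(o \right)} = 31 - 16 o$ ($S{\left(o \right)} = 9 - \left(-22 + 16 o\right) = 31 - 16 o$)
$y = 0$ ($y = 0 \cdot 1 = 0$)
$K = -1124$ ($K = -5 - 1119 = -1124$)
$\left(S{\left(\left(-1\right) 10 \right)} + y\right) K = \left(\left(31 - 16 \left(\left(-1\right) 10\right)\right) + 0\right) \left(-1124\right) = \left(\left(31 - -160\right) + 0\right) \left(-1124\right) = \left(\left(31 + 160\right) + 0\right) \left(-1124\right) = \left(191 + 0\right) \left(-1124\right) = 191 \left(-1124\right) = -214684$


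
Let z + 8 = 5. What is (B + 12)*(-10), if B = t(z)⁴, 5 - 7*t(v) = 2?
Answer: -288930/2401 ≈ -120.34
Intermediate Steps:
z = -3 (z = -8 + 5 = -3)
t(v) = 3/7 (t(v) = 5/7 - ⅐*2 = 5/7 - 2/7 = 3/7)
B = 81/2401 (B = (3/7)⁴ = 81/2401 ≈ 0.033736)
(B + 12)*(-10) = (81/2401 + 12)*(-10) = (28893/2401)*(-10) = -288930/2401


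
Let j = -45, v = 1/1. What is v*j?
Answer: -45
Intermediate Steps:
v = 1
v*j = 1*(-45) = -45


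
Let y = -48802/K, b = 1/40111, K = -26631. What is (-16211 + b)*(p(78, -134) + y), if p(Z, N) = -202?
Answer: 3466205266617200/1068196041 ≈ 3.2449e+6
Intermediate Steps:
b = 1/40111 ≈ 2.4931e-5
y = 48802/26631 (y = -48802/(-26631) = -48802*(-1/26631) = 48802/26631 ≈ 1.8325)
(-16211 + b)*(p(78, -134) + y) = (-16211 + 1/40111)*(-202 + 48802/26631) = -650239420/40111*(-5330660/26631) = 3466205266617200/1068196041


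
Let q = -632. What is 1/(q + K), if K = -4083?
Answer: -1/4715 ≈ -0.00021209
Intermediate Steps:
1/(q + K) = 1/(-632 - 4083) = 1/(-4715) = -1/4715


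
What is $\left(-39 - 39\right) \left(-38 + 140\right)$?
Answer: $-7956$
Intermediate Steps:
$\left(-39 - 39\right) \left(-38 + 140\right) = \left(-78\right) 102 = -7956$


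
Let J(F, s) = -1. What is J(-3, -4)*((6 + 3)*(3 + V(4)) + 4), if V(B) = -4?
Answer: 5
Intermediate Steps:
J(-3, -4)*((6 + 3)*(3 + V(4)) + 4) = -((6 + 3)*(3 - 4) + 4) = -(9*(-1) + 4) = -(-9 + 4) = -1*(-5) = 5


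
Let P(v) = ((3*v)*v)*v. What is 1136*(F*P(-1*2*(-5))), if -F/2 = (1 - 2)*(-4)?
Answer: -27264000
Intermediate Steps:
F = -8 (F = -2*(1 - 2)*(-4) = -(-2)*(-4) = -2*4 = -8)
P(v) = 3*v³ (P(v) = (3*v²)*v = 3*v³)
1136*(F*P(-1*2*(-5))) = 1136*(-24*(-1*2*(-5))³) = 1136*(-24*(-2*(-5))³) = 1136*(-24*10³) = 1136*(-24*1000) = 1136*(-8*3000) = 1136*(-24000) = -27264000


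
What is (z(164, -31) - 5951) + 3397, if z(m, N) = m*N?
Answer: -7638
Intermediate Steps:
z(m, N) = N*m
(z(164, -31) - 5951) + 3397 = (-31*164 - 5951) + 3397 = (-5084 - 5951) + 3397 = -11035 + 3397 = -7638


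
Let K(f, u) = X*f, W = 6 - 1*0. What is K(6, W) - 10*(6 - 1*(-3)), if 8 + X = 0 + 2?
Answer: -126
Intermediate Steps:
W = 6 (W = 6 + 0 = 6)
X = -6 (X = -8 + (0 + 2) = -8 + 2 = -6)
K(f, u) = -6*f
K(6, W) - 10*(6 - 1*(-3)) = -6*6 - 10*(6 - 1*(-3)) = -36 - 10*(6 + 3) = -36 - 10*9 = -36 - 90 = -126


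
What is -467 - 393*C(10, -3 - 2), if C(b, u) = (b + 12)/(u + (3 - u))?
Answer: -3349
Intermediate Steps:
C(b, u) = 4 + b/3 (C(b, u) = (12 + b)/3 = (12 + b)*(⅓) = 4 + b/3)
-467 - 393*C(10, -3 - 2) = -467 - 393*(4 + (⅓)*10) = -467 - 393*(4 + 10/3) = -467 - 393*22/3 = -467 - 2882 = -3349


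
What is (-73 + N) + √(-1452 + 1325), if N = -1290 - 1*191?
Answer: -1554 + I*√127 ≈ -1554.0 + 11.269*I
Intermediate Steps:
N = -1481 (N = -1290 - 191 = -1481)
(-73 + N) + √(-1452 + 1325) = (-73 - 1481) + √(-1452 + 1325) = -1554 + √(-127) = -1554 + I*√127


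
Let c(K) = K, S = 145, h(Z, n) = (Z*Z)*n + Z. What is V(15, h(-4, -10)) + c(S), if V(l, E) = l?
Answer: 160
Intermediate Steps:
h(Z, n) = Z + n*Z² (h(Z, n) = Z²*n + Z = n*Z² + Z = Z + n*Z²)
V(15, h(-4, -10)) + c(S) = 15 + 145 = 160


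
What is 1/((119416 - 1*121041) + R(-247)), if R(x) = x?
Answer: -1/1872 ≈ -0.00053419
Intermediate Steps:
1/((119416 - 1*121041) + R(-247)) = 1/((119416 - 1*121041) - 247) = 1/((119416 - 121041) - 247) = 1/(-1625 - 247) = 1/(-1872) = -1/1872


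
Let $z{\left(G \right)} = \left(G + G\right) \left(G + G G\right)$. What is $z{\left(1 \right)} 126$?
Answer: $504$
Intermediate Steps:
$z{\left(G \right)} = 2 G \left(G + G^{2}\right)$
$z{\left(1 \right)} 126 = 2 \cdot 1^{2} \left(1 + 1\right) 126 = 2 \cdot 1 \cdot 2 \cdot 126 = 4 \cdot 126 = 504$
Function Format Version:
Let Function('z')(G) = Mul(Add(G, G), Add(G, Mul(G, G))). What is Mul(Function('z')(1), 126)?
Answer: 504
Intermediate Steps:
Function('z')(G) = Mul(2, G, Add(G, Pow(G, 2))) (Function('z')(G) = Mul(Mul(2, G), Add(G, Pow(G, 2))) = Mul(2, G, Add(G, Pow(G, 2))))
Mul(Function('z')(1), 126) = Mul(Mul(2, Pow(1, 2), Add(1, 1)), 126) = Mul(Mul(2, 1, 2), 126) = Mul(4, 126) = 504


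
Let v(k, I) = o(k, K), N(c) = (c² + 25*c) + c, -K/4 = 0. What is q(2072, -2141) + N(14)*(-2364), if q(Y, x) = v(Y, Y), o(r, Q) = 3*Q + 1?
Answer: -1323839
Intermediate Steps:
K = 0 (K = -4*0 = 0)
N(c) = c² + 26*c
o(r, Q) = 1 + 3*Q
v(k, I) = 1 (v(k, I) = 1 + 3*0 = 1 + 0 = 1)
q(Y, x) = 1
q(2072, -2141) + N(14)*(-2364) = 1 + (14*(26 + 14))*(-2364) = 1 + (14*40)*(-2364) = 1 + 560*(-2364) = 1 - 1323840 = -1323839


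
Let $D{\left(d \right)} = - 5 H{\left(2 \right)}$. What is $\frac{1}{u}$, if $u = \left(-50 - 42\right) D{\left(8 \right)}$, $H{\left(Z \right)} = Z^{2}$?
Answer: $\frac{1}{1840} \approx 0.00054348$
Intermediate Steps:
$D{\left(d \right)} = -20$ ($D{\left(d \right)} = - 5 \cdot 2^{2} = \left(-5\right) 4 = -20$)
$u = 1840$ ($u = \left(-50 - 42\right) \left(-20\right) = \left(-92\right) \left(-20\right) = 1840$)
$\frac{1}{u} = \frac{1}{1840}$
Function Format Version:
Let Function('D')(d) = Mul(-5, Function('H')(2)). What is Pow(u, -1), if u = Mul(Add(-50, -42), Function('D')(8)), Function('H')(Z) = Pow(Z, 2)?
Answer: Rational(1, 1840) ≈ 0.00054348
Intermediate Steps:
Function('D')(d) = -20 (Function('D')(d) = Mul(-5, Pow(2, 2)) = Mul(-5, 4) = -20)
u = 1840 (u = Mul(Add(-50, -42), -20) = Mul(-92, -20) = 1840)
Pow(u, -1) = Pow(1840, -1) = Rational(1, 1840)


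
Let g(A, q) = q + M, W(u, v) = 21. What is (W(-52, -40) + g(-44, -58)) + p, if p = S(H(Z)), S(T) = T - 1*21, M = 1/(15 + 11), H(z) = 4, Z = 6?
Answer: -1403/26 ≈ -53.962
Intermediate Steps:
M = 1/26 ≈ 0.038462
S(T) = -21 + T (S(T) = T - 21 = -21 + T)
g(A, q) = 1/26 + q (g(A, q) = q + 1/26 = 1/26 + q)
p = -17 (p = -21 + 4 = -17)
(W(-52, -40) + g(-44, -58)) + p = (21 + (1/26 - 58)) - 17 = (21 - 1507/26) - 17 = -961/26 - 17 = -1403/26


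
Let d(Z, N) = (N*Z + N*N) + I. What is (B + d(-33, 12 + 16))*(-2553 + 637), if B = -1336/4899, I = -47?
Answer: 1757832284/4899 ≈ 3.5881e+5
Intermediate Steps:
d(Z, N) = -47 + N² + N*Z (d(Z, N) = (N*Z + N*N) - 47 = (N*Z + N²) - 47 = (N² + N*Z) - 47 = -47 + N² + N*Z)
B = -1336/4899 (B = -1336*1/4899 = -1336/4899 ≈ -0.27271)
(B + d(-33, 12 + 16))*(-2553 + 637) = (-1336/4899 + (-47 + (12 + 16)² + (12 + 16)*(-33)))*(-2553 + 637) = (-1336/4899 + (-47 + 28² + 28*(-33)))*(-1916) = (-1336/4899 + (-47 + 784 - 924))*(-1916) = (-1336/4899 - 187)*(-1916) = -917449/4899*(-1916) = 1757832284/4899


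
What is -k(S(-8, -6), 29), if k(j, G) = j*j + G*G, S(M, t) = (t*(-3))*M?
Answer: -21577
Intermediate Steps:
S(M, t) = -3*M*t (S(M, t) = (-3*t)*M = -3*M*t)
k(j, G) = G**2 + j**2 (k(j, G) = j**2 + G**2 = G**2 + j**2)
-k(S(-8, -6), 29) = -(29**2 + (-3*(-8)*(-6))**2) = -(841 + (-144)**2) = -(841 + 20736) = -1*21577 = -21577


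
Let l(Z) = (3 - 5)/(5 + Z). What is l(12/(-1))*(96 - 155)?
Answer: -118/7 ≈ -16.857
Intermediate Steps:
l(Z) = -2/(5 + Z)
l(12/(-1))*(96 - 155) = (-2/(5 + 12/(-1)))*(96 - 155) = -2/(5 + 12*(-1))*(-59) = -2/(5 - 12)*(-59) = -2/(-7)*(-59) = -2*(-⅐)*(-59) = (2/7)*(-59) = -118/7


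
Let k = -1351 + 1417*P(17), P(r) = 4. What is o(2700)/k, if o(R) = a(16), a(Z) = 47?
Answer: 47/4317 ≈ 0.010887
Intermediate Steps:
o(R) = 47
k = 4317 (k = -1351 + 1417*4 = -1351 + 5668 = 4317)
o(2700)/k = 47/4317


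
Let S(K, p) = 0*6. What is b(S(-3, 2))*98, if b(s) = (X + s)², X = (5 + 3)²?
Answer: 401408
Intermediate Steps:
X = 64 (X = 8² = 64)
S(K, p) = 0
b(s) = (64 + s)²
b(S(-3, 2))*98 = (64 + 0)²*98 = 64²*98 = 4096*98 = 401408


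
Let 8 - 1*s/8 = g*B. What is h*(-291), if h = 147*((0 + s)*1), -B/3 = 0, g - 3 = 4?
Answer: -2737728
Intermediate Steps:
g = 7 (g = 3 + 4 = 7)
B = 0 (B = -3*0 = 0)
s = 64 (s = 64 - 56*0 = 64 - 8*0 = 64 + 0 = 64)
h = 9408 (h = 147*((0 + 64)*1) = 147*(64*1) = 147*64 = 9408)
h*(-291) = 9408*(-291) = -2737728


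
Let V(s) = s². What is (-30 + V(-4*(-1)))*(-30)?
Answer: 420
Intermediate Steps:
(-30 + V(-4*(-1)))*(-30) = (-30 + (-4*(-1))²)*(-30) = (-30 + 4²)*(-30) = (-30 + 16)*(-30) = -14*(-30) = 420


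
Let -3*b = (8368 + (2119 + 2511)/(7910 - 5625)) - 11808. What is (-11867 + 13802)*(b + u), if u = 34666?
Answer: 31668364800/457 ≈ 6.9296e+7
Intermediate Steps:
b = 523718/457 (b = -((8368 + (2119 + 2511)/(7910 - 5625)) - 11808)/3 = -((8368 + 4630/2285) - 11808)/3 = -((8368 + 4630*(1/2285)) - 11808)/3 = -((8368 + 926/457) - 11808)/3 = -(3825102/457 - 11808)/3 = -1/3*(-1571154/457) = 523718/457 ≈ 1146.0)
(-11867 + 13802)*(b + u) = (-11867 + 13802)*(523718/457 + 34666) = 1935*(16366080/457) = 31668364800/457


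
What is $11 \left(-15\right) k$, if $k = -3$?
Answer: $495$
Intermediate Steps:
$11 \left(-15\right) k = 11 \left(-15\right) \left(-3\right) = \left(-165\right) \left(-3\right) = 495$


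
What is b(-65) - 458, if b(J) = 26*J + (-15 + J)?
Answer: -2228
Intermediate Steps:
b(J) = -15 + 27*J
b(-65) - 458 = (-15 + 27*(-65)) - 458 = (-15 - 1755) - 458 = -1770 - 458 = -2228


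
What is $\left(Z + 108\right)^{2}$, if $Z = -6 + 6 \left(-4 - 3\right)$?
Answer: $3600$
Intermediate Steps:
$Z = -48$ ($Z = -6 + 6 \left(-4 - 3\right) = -6 + 6 \left(-7\right) = -6 - 42 = -48$)
$\left(Z + 108\right)^{2} = \left(-48 + 108\right)^{2} = 60^{2} = 3600$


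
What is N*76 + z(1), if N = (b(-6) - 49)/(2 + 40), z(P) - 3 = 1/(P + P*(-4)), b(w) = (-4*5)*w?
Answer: 918/7 ≈ 131.14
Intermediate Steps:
b(w) = -20*w
z(P) = 3 - 1/(3*P) (z(P) = 3 + 1/(P + P*(-4)) = 3 + 1/(P - 4*P) = 3 + 1/(-3*P) = 3 - 1/(3*P))
N = 71/42 (N = (-20*(-6) - 49)/(2 + 40) = (120 - 49)/42 = 71*(1/42) = 71/42 ≈ 1.6905)
N*76 + z(1) = (71/42)*76 + (3 - ⅓/1) = 2698/21 + (3 - ⅓*1) = 2698/21 + (3 - ⅓) = 2698/21 + 8/3 = 918/7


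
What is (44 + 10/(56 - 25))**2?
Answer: 1887876/961 ≈ 1964.5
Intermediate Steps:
(44 + 10/(56 - 25))**2 = (44 + 10/31)**2 = (1374/31)**2 = 1887876/961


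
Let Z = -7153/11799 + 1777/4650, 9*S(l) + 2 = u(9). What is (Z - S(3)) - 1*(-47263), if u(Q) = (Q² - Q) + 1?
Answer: 37574723417/795150 ≈ 47255.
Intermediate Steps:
u(Q) = 1 + Q² - Q
S(l) = 71/9 (S(l) = -2/9 + (1 + 9² - 1*9)/9 = -2/9 + (1 + 81 - 9)/9 = -2/9 + (⅑)*73 = -2/9 + 73/9 = 71/9)
Z = -178183/795150 (Z = -7153*1/11799 + 1777*(1/4650) = -311/513 + 1777/4650 = -178183/795150 ≈ -0.22409)
(Z - S(3)) - 1*(-47263) = (-178183/795150 - 1*71/9) - 1*(-47263) = (-178183/795150 - 71/9) + 47263 = -6451033/795150 + 47263 = 37574723417/795150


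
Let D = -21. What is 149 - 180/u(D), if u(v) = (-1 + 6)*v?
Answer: 1055/7 ≈ 150.71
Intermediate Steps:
u(v) = 5*v
149 - 180/u(D) = 149 - 180/(5*(-21)) = 149 - 180/(-105) = 149 - 180*(-1/105) = 149 + 12/7 = 1055/7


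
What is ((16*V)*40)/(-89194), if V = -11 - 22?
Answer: 10560/44597 ≈ 0.23679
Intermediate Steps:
V = -33
((16*V)*40)/(-89194) = ((16*(-33))*40)/(-89194) = -528*40*(-1/89194) = -21120*(-1/89194) = 10560/44597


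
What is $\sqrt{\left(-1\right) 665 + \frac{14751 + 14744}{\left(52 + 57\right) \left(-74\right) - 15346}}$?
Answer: $\frac{5 i \sqrt{3651914967}}{11706} \approx 25.812 i$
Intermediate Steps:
$\sqrt{\left(-1\right) 665 + \frac{14751 + 14744}{\left(52 + 57\right) \left(-74\right) - 15346}} = \sqrt{-665 + \frac{29495}{109 \left(-74\right) - 15346}} = \sqrt{-665 + \frac{29495}{-8066 - 15346}} = \sqrt{-665 + \frac{29495}{-23412}} = \sqrt{-665 + 29495 \left(- \frac{1}{23412}\right)} = \sqrt{-665 - \frac{29495}{23412}} = \sqrt{- \frac{15598475}{23412}} = \frac{5 i \sqrt{3651914967}}{11706}$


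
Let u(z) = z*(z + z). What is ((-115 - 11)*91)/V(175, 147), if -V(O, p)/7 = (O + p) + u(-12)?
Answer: 819/305 ≈ 2.6852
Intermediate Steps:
u(z) = 2*z**2 (u(z) = z*(2*z) = 2*z**2)
V(O, p) = -2016 - 7*O - 7*p (V(O, p) = -7*((O + p) + 2*(-12)**2) = -7*((O + p) + 2*144) = -7*((O + p) + 288) = -7*(288 + O + p) = -2016 - 7*O - 7*p)
((-115 - 11)*91)/V(175, 147) = ((-115 - 11)*91)/(-2016 - 7*175 - 7*147) = (-126*91)/(-2016 - 1225 - 1029) = -11466/(-4270) = -11466*(-1/4270) = 819/305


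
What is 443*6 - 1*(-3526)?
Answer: 6184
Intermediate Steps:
443*6 - 1*(-3526) = 2658 + 3526 = 6184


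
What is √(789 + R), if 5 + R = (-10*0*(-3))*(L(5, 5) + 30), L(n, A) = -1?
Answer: 28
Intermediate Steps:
R = -5 (R = -5 + (-10*0*(-3))*(-1 + 30) = -5 + (-2*0*(-3))*29 = -5 + (0*(-3))*29 = -5 + 0*29 = -5 + 0 = -5)
√(789 + R) = √(789 - 5) = √784 = 28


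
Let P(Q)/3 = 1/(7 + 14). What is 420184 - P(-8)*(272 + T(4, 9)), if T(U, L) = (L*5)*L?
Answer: 2940611/7 ≈ 4.2009e+5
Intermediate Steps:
T(U, L) = 5*L² (T(U, L) = (5*L)*L = 5*L²)
P(Q) = ⅐ (P(Q) = 3/(7 + 14) = 3/21 = 3*(1/21) = ⅐)
420184 - P(-8)*(272 + T(4, 9)) = 420184 - (272 + 5*9²)/7 = 420184 - (272 + 5*81)/7 = 420184 - (272 + 405)/7 = 420184 - 677/7 = 2940611/7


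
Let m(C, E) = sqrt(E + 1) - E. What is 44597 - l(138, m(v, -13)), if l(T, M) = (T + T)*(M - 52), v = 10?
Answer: 55361 - 552*I*sqrt(3) ≈ 55361.0 - 956.09*I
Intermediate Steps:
m(C, E) = sqrt(1 + E) - E
l(T, M) = 2*T*(-52 + M) (l(T, M) = (2*T)*(-52 + M) = 2*T*(-52 + M))
44597 - l(138, m(v, -13)) = 44597 - 2*138*(-52 + (sqrt(1 - 13) - 1*(-13))) = 44597 - 2*138*(-52 + (sqrt(-12) + 13)) = 44597 - 2*138*(-52 + (2*I*sqrt(3) + 13)) = 44597 - 2*138*(-52 + (13 + 2*I*sqrt(3))) = 44597 - 2*138*(-39 + 2*I*sqrt(3)) = 44597 - (-10764 + 552*I*sqrt(3)) = 44597 + (10764 - 552*I*sqrt(3)) = 55361 - 552*I*sqrt(3)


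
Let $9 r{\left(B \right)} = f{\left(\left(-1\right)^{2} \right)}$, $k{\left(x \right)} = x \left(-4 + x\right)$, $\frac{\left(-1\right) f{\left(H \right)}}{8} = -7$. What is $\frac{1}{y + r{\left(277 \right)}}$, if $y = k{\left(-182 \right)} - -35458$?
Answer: $\frac{9}{623846} \approx 1.4427 \cdot 10^{-5}$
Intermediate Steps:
$f{\left(H \right)} = 56$ ($f{\left(H \right)} = \left(-8\right) \left(-7\right) = 56$)
$r{\left(B \right)} = \frac{56}{9}$ ($r{\left(B \right)} = \frac{1}{9} \cdot 56 = \frac{56}{9}$)
$y = 69310$ ($y = - 182 \left(-4 - 182\right) - -35458 = \left(-182\right) \left(-186\right) + 35458 = 33852 + 35458 = 69310$)
$\frac{1}{y + r{\left(277 \right)}} = \frac{1}{69310 + \frac{56}{9}} = \frac{1}{\frac{623846}{9}} = \frac{9}{623846}$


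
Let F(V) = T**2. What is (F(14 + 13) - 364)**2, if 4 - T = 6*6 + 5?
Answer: 1010025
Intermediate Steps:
T = -37 (T = 4 - (6*6 + 5) = 4 - (36 + 5) = 4 - 1*41 = 4 - 41 = -37)
F(V) = 1369 (F(V) = (-37)**2 = 1369)
(F(14 + 13) - 364)**2 = (1369 - 364)**2 = 1005**2 = 1010025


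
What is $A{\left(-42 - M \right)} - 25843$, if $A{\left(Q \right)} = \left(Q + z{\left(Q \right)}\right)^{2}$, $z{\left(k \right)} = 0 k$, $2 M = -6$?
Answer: $-24322$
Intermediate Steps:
$M = -3$ ($M = \frac{1}{2} \left(-6\right) = -3$)
$z{\left(k \right)} = 0$
$A{\left(Q \right)} = Q^{2}$ ($A{\left(Q \right)} = \left(Q + 0\right)^{2} = Q^{2}$)
$A{\left(-42 - M \right)} - 25843 = \left(-42 - -3\right)^{2} - 25843 = \left(-42 + 3\right)^{2} - 25843 = \left(-39\right)^{2} - 25843 = 1521 - 25843 = -24322$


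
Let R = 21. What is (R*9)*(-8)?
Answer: -1512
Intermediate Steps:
(R*9)*(-8) = (21*9)*(-8) = 189*(-8) = -1512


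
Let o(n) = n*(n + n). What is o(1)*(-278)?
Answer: -556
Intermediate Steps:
o(n) = 2*n**2 (o(n) = n*(2*n) = 2*n**2)
o(1)*(-278) = (2*1**2)*(-278) = (2*1)*(-278) = 2*(-278) = -556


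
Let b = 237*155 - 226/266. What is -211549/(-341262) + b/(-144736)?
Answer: 601252649077/1642313819664 ≈ 0.36610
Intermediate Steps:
b = 4885642/133 (b = 36735 - 226*1/266 = 36735 - 113/133 = 4885642/133 ≈ 36734.)
-211549/(-341262) + b/(-144736) = -211549/(-341262) + (4885642/133)/(-144736) = -211549*(-1/341262) + (4885642/133)*(-1/144736) = 211549/341262 - 2442821/9624944 = 601252649077/1642313819664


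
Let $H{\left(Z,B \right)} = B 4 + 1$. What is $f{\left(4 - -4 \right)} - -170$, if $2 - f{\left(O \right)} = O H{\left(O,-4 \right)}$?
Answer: $292$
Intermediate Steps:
$H{\left(Z,B \right)} = 1 + 4 B$ ($H{\left(Z,B \right)} = 4 B + 1 = 1 + 4 B$)
$f{\left(O \right)} = 2 + 15 O$ ($f{\left(O \right)} = 2 - O \left(1 + 4 \left(-4\right)\right) = 2 - O \left(1 - 16\right) = 2 - O \left(-15\right) = 2 - - 15 O = 2 + 15 O$)
$f{\left(4 - -4 \right)} - -170 = \left(2 + 15 \left(4 - -4\right)\right) - -170 = \left(2 + 15 \left(4 + 4\right)\right) + 170 = \left(2 + 15 \cdot 8\right) + 170 = \left(2 + 120\right) + 170 = 122 + 170 = 292$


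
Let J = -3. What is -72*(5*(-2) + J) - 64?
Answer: 872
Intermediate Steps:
-72*(5*(-2) + J) - 64 = -72*(5*(-2) - 3) - 64 = -72*(-10 - 3) - 64 = -72*(-13) - 64 = -18*(-52) - 64 = 936 - 64 = 872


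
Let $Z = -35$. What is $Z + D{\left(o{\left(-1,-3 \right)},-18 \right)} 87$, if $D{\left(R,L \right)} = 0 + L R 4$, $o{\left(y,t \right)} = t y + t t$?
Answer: $-75203$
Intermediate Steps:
$o{\left(y,t \right)} = t^{2} + t y$ ($o{\left(y,t \right)} = t y + t^{2} = t^{2} + t y$)
$D{\left(R,L \right)} = 4 L R$ ($D{\left(R,L \right)} = 0 + 4 L R = 4 L R$)
$Z + D{\left(o{\left(-1,-3 \right)},-18 \right)} 87 = -35 + 4 \left(-18\right) \left(- 3 \left(-3 - 1\right)\right) 87 = -35 + 4 \left(-18\right) \left(\left(-3\right) \left(-4\right)\right) 87 = -35 + 4 \left(-18\right) 12 \cdot 87 = -35 - 75168 = -75203$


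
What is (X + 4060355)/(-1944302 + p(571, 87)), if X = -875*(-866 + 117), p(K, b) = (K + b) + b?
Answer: -4715730/1943557 ≈ -2.4263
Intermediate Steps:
p(K, b) = K + 2*b
X = 655375 (X = -875*(-749) = 655375)
(X + 4060355)/(-1944302 + p(571, 87)) = (655375 + 4060355)/(-1944302 + (571 + 2*87)) = 4715730/(-1944302 + (571 + 174)) = 4715730/(-1944302 + 745) = 4715730/(-1943557) = 4715730*(-1/1943557) = -4715730/1943557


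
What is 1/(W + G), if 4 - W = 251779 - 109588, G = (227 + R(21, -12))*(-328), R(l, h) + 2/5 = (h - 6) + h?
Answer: -5/1033359 ≈ -4.8386e-6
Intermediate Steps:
R(l, h) = -32/5 + 2*h (R(l, h) = -2/5 + ((h - 6) + h) = -2/5 + ((-6 + h) + h) = -2/5 + (-6 + 2*h) = -32/5 + 2*h)
G = -322424/5 (G = (227 + (-32/5 + 2*(-12)))*(-328) = (227 + (-32/5 - 24))*(-328) = (227 - 152/5)*(-328) = (983/5)*(-328) = -322424/5 ≈ -64485.)
W = -142187 (W = 4 - (251779 - 109588) = 4 - 1*142191 = 4 - 142191 = -142187)
1/(W + G) = 1/(-142187 - 322424/5) = 1/(-1033359/5) = -5/1033359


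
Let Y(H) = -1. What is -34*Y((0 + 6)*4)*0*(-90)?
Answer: 0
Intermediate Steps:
-34*Y((0 + 6)*4)*0*(-90) = -(-34)*0*(-90) = -34*0*(-90) = 0*(-90) = 0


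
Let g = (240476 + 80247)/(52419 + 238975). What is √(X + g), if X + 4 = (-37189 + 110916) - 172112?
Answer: I*√8354162110568942/291394 ≈ 313.67*I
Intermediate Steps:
g = 320723/291394 ≈ 1.1007
X = -98389 (X = -4 + ((-37189 + 110916) - 172112) = -4 + (73727 - 172112) = -4 - 98385 = -98389)
√(X + g) = √(-98389 + 320723/291394) = √(-28669643543/291394) = I*√8354162110568942/291394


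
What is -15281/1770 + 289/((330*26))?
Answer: -4919/572 ≈ -8.5997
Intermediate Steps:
-15281/1770 + 289/((330*26)) = -15281*1/1770 + 289/8580 = -259/30 + 289*(1/8580) = -259/30 + 289/8580 = -4919/572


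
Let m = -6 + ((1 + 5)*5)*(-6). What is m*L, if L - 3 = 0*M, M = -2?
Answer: -558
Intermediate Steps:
m = -186 (m = -6 + (6*5)*(-6) = -6 + 30*(-6) = -6 - 180 = -186)
L = 3 (L = 3 + 0*(-2) = 3 + 0 = 3)
m*L = -186*3 = -558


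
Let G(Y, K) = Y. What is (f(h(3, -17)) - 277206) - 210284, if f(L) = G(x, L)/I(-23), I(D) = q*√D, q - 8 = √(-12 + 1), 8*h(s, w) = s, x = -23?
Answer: (√23 - 487490*√11 + 3899920*I)/(√11 - 8*I) ≈ -4.8749e+5 + 0.51147*I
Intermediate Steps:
h(s, w) = s/8
q = 8 + I*√11 (q = 8 + √(-12 + 1) = 8 + √(-11) = 8 + I*√11 ≈ 8.0 + 3.3166*I)
I(D) = √D*(8 + I*√11) (I(D) = (8 + I*√11)*√D = √D*(8 + I*√11))
f(L) = I*√23/(8 + I*√11) (f(L) = -23*(-I*√23/(23*(8 + I*√11))) = -(-1)*I*√23/(8 + I*√11) = I*√23/(8 + I*√11))
(f(h(3, -17)) - 277206) - 210284 = (√23/(√11 - 8*I) - 277206) - 210284 = (-277206 + √23/(√11 - 8*I)) - 210284 = -487490 + √23/(√11 - 8*I)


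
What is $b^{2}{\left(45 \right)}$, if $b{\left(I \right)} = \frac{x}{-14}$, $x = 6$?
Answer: $\frac{9}{49} \approx 0.18367$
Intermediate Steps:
$b{\left(I \right)} = - \frac{3}{7}$ ($b{\left(I \right)} = \frac{6}{-14} = 6 \left(- \frac{1}{14}\right) = - \frac{3}{7}$)
$b^{2}{\left(45 \right)} = \left(- \frac{3}{7}\right)^{2} = \frac{9}{49}$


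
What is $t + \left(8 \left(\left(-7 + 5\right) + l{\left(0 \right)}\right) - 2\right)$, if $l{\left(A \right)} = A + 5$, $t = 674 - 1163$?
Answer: $-467$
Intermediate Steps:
$t = -489$
$l{\left(A \right)} = 5 + A$
$t + \left(8 \left(\left(-7 + 5\right) + l{\left(0 \right)}\right) - 2\right) = -489 - \left(2 - 8 \left(\left(-7 + 5\right) + \left(5 + 0\right)\right)\right) = -489 - \left(2 - 8 \left(-2 + 5\right)\right) = -489 + \left(8 \cdot 3 - 2\right) = -489 + \left(24 - 2\right) = -489 + 22 = -467$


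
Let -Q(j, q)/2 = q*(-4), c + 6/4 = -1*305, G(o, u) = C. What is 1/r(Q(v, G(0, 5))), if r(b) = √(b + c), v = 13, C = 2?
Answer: -I*√1162/581 ≈ -0.058671*I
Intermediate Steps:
G(o, u) = 2
c = -613/2 (c = -3/2 - 1*305 = -3/2 - 305 = -613/2 ≈ -306.50)
Q(j, q) = 8*q (Q(j, q) = -2*q*(-4) = -(-8)*q = 8*q)
r(b) = √(-613/2 + b) (r(b) = √(b - 613/2) = √(-613/2 + b))
1/r(Q(v, G(0, 5))) = 1/(√(-1226 + 4*(8*2))/2) = 1/(√(-1226 + 4*16)/2) = 1/(√(-1226 + 64)/2) = 1/(√(-1162)/2) = 1/((I*√1162)/2) = 1/(I*√1162/2) = -I*√1162/581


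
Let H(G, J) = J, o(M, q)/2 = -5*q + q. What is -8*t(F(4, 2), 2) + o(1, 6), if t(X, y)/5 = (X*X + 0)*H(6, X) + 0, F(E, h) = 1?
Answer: -88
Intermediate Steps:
o(M, q) = -8*q (o(M, q) = 2*(-5*q + q) = 2*(-4*q) = -8*q)
t(X, y) = 5*X**3 (t(X, y) = 5*((X*X + 0)*X + 0) = 5*((X**2 + 0)*X + 0) = 5*(X**2*X + 0) = 5*(X**3 + 0) = 5*X**3)
-8*t(F(4, 2), 2) + o(1, 6) = -40*1**3 - 8*6 = -40 - 48 = -88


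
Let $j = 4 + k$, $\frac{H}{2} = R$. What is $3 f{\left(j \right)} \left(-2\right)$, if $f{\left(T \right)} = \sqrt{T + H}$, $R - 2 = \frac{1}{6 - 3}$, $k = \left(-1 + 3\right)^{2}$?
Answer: $- 2 \sqrt{114} \approx -21.354$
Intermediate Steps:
$k = 4$ ($k = 2^{2} = 4$)
$R = \frac{7}{3}$ ($R = 2 + \frac{1}{6 - 3} = 2 + \frac{1}{3} = \frac{7}{3} \approx 2.3333$)
$H = \frac{14}{3}$ ($H = 2 \cdot \frac{7}{3} = \frac{14}{3} \approx 4.6667$)
$j = 8$ ($j = 4 + 4 = 8$)
$f{\left(T \right)} = \sqrt{\frac{14}{3} + T}$ ($f{\left(T \right)} = \sqrt{T + \frac{14}{3}} = \sqrt{\frac{14}{3} + T}$)
$3 f{\left(j \right)} \left(-2\right) = 3 \frac{\sqrt{42 + 9 \cdot 8}}{3} \left(-2\right) = 3 \frac{\sqrt{42 + 72}}{3} \left(-2\right) = 3 \frac{\sqrt{114}}{3} \left(-2\right) = \sqrt{114} \left(-2\right) = - 2 \sqrt{114}$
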